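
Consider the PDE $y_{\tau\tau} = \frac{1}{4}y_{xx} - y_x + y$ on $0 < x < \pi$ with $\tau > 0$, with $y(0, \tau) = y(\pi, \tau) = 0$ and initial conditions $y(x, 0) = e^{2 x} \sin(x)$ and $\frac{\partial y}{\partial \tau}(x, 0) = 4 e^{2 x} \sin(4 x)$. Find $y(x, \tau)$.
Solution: Substitute $y = e^{2x}u$, i.e. $u = e^{-2x}y$.
By the product rule, $y_x = e^{2x}(u_x + 2u)$, $y_{xx} = e^{2x}(u_{xx} + 4u_x + 4u)$, $y_{\tau\tau} = e^{2x}u_{\tau\tau}$.
Substituting into the PDE and dividing by $e^{2x}$: $u_{\tau\tau} = \frac{1}{4}(u_{xx} + 4u_x + 4u) - (u_x + 2u) + u$.
The lower-order terms cancel, leaving the standard wave equation $u_{\tau\tau} = \frac{1}{4}u_{xx}$.
Initial data for $u$: $u(x,0) = e^{-2x}y(x,0) = \sin(x)$; $u_{\tau}(x,0) = e^{-2x}y_{\tau}(x,0) = 4 \sin(4 x)$. The boundary conditions carry over: $u(0,\tau) = u(\pi,\tau) = 0$.
Solve for $u$:
  Using separation of variables $u = X(x)T(\tau)$:
  Eigenfunctions: $\sin(nx)$, $n = 1, 2, 3, \ldots$
  General solution: $u(x, \tau) = \sum [A_n \cos(n \tau/2) + B_n \sin(n \tau/2)] \sin(nx)$
  From $u(x,0) = \sin(x)$: $A_1=1$. From $u_{\tau}(x,0) = 4 \sin(4 x)$, using $u_{\tau}(x,0) = \sum \omega_n B_n \sin(nx)$ with $\omega_n = n/2$: $B_4 = 4/2 = 2$.
Hence $u(x,\tau) = \sin(x) \cos(\tau/2) + 2 \sin(4 x) \sin(2 \tau)$.
Transform back: $y(x,\tau) = e^{2x}u(x,\tau)$.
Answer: $y(x, \tau) = 2 e^{2 x} \sin(2 \tau) \sin(4 x) + e^{2 x} \sin(x) \cos(\tau/2)$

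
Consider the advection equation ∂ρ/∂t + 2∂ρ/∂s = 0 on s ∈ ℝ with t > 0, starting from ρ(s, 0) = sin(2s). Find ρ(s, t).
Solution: By method of characteristics (waves move right with speed 2):
Along characteristics s - 2t = const, ρ is constant, so ρ(s,t) = f(s - 2t) with f = ρ(·, 0).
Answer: ρ(s, t) = sin(2s - 4t)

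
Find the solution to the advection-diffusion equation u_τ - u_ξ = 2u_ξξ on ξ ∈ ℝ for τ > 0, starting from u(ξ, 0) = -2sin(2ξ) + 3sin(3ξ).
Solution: Change to a moving frame: let η = ξ + τ, σ = τ and write u(ξ,τ) = w(η,σ).
By the chain rule u_τ = w_σ + w_η, u_ξ = w_η, u_ξξ = w_ηη.
Then u_τ - u_ξ = w_σ: the advection term cancels and the PDE becomes the heat equation w_σ = 2w_ηη on η ∈ ℝ.
Initial data: w(η,0) = u(η,0) = -2sin(2η) + 3sin(3η).
On η ∈ ℝ each mode satisfies (sin(nη))″ = -n² sin(nη), so exp(-2n²σ) sin(nη) solves the heat equation; by superposition w(η,σ) = Σ c_n exp(-2n²σ) sin(nη).
Reading off the coefficients: c_2=-2, c_3=3, so w(η,σ) = -2exp(-8σ)sin(2η) + 3exp(-18σ)sin(3η).
Substituting back η = ξ + τ, σ = τ: u(ξ,τ) = w(ξ + τ, τ).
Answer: u(ξ, τ) = -2exp(-8τ)sin(2ξ + 2τ) + 3exp(-18τ)sin(3ξ + 3τ)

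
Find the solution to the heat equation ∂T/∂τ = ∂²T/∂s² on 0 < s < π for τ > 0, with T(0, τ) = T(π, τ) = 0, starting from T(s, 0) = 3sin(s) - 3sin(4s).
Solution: Separating variables: T = Σ c_n exp(-n²τ) sin(ns). From T(s,0) = 3sin(s) - 3sin(4s): c_1=3, c_4=-3.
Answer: T(s, τ) = 3exp(-τ)sin(s) - 3exp(-16τ)sin(4s)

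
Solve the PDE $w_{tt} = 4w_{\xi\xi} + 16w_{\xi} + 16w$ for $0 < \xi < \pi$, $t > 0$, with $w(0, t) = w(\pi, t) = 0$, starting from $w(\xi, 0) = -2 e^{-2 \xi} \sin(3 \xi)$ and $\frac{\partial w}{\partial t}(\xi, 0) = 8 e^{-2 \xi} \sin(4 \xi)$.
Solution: Substitute $w = e^{-2\xi}u$, i.e. $u = e^{2\xi}w$.
By the product rule, $w_{\xi} = e^{-2\xi}(u_{\xi} - 2u)$, $w_{\xi\xi} = e^{-2\xi}(u_{\xi\xi} - 4u_{\xi} + 4u)$, $w_{tt} = e^{-2\xi}u_{tt}$.
Substituting into the PDE and dividing by $e^{-2\xi}$: $u_{tt} = 4(u_{\xi\xi} - 4u_{\xi} + 4u) + 16(u_{\xi} - 2u) + 16u$.
The lower-order terms cancel, leaving the standard wave equation $u_{tt} = 4u_{\xi\xi}$.
Initial data for $u$: $u(\xi,0) = e^{2\xi}w(\xi,0) = -2 \sin(3 \xi)$; $u_t(\xi,0) = e^{2\xi}w_t(\xi,0) = 8 \sin(4 \xi)$. The boundary conditions carry over: $u(0,t) = u(\pi,t) = 0$.
Solve for $u$:
  Using separation of variables $u = X(\xi)T(t)$:
  Eigenfunctions: $\sin(n\xi)$, $n = 1, 2, 3, \ldots$
  General solution: $u(\xi, t) = \sum [A_n \cos(2n t) + B_n \sin(2n t)] \sin(n\xi)$
  From $u(\xi,0) = -2 \sin(3 \xi)$: $A_3=-2$. From $u_t(\xi,0) = 8 \sin(4 \xi)$, using $u_t(\xi,0) = \sum \omega_n B_n \sin(n\xi)$ with $\omega_n = 2n$: $B_4 = 8/8 = 1$.
Hence $u(\xi,t) = \sin(8 t) \sin(4 \xi) - 2 \sin(3 \xi) \cos(6 t)$.
Transform back: $w(\xi,t) = e^{-2\xi}u(\xi,t)$.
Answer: $w(\xi, t) = -2 e^{-2 \xi} \sin(3 \xi) \cos(6 t) + e^{-2 \xi} \sin(4 \xi) \sin(8 t)$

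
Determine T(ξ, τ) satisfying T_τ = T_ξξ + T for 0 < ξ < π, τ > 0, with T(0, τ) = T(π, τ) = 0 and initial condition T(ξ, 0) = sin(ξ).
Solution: Substitute T = exp(τ)u.
Then T_τ = exp(τ)(u_τ + u), T_ξξ = exp(τ)u_ξξ; substituting and dividing by exp(τ), the lower-order terms cancel: u_τ = u_ξξ (standard heat equation).
Data for u: u(ξ,0) = T(ξ,0) = sin(ξ). The boundary conditions carry over: u(0,τ) = u(π,τ) = 0.
Separating variables: u = Σ c_n exp(-n²τ) sin(nξ). From u(ξ,0) = sin(ξ): c_1=1.
So u(ξ,τ) = exp(-τ)sin(ξ), and T(ξ,τ) = exp(τ)u(ξ,τ).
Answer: T(ξ, τ) = sin(ξ)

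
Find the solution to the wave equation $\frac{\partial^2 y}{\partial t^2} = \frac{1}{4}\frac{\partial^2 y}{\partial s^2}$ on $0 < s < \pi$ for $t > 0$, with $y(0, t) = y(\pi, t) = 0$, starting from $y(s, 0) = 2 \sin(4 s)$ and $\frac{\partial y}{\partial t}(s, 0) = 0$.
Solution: Using separation of variables $y = X(s)T(t)$:
Eigenfunctions: $\sin(ns)$, $n = 1, 2, 3, \ldots$
General solution: $y(s, t) = \sum [A_n \cos(n t/2) + B_n \sin(n t/2)] \sin(ns)$
From $y(s,0) = 2 \sin(4 s)$: $A_4=2$. From $y_t(s,0) = 0$: all $B_n = 0$.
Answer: $y(s, t) = 2 \sin(4 s) \cos(2 t)$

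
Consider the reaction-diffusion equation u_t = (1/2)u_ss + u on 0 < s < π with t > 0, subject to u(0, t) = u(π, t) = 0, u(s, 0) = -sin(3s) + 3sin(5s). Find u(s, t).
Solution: Substitute u = exp(t)w.
Then u_t = exp(t)(w_t + w), u_ss = exp(t)w_ss; substituting and dividing by exp(t), the lower-order terms cancel: w_t = (1/2)w_ss (standard heat equation).
Data for w: w(s,0) = u(s,0) = -sin(3s) + 3sin(5s). The boundary conditions carry over: w(0,t) = w(π,t) = 0.
Separating variables: w = Σ c_n exp(-n²t/2) sin(ns). From w(s,0) = -sin(3s) + 3sin(5s): c_3=-1, c_5=3.
So w(s,t) = -exp(-9t/2)sin(3s) + 3exp(-25t/2)sin(5s), and u(s,t) = exp(t)w(s,t).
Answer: u(s, t) = -exp(-7t/2)sin(3s) + 3exp(-23t/2)sin(5s)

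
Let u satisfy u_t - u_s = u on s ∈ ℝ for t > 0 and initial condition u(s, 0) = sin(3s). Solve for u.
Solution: Substitute u = exp(t)w, i.e. w = exp(-t)u.
By the product rule, u_t = exp(t)(w_t + w), u_s = exp(t)w_s.
Substituting into the PDE and dividing by exp(t): w_t + w - w_s = w.
The lower-order terms cancel, leaving the standard advection equation w_t - w_s = 0.
Initial data for w: w(s,0) = u(s,0) = sin(3s).
Solve for w:
  By method of characteristics (waves move left with speed 1):
  Along characteristics s + t = const, w is constant, so w(s,t) = f(s + t) with f = w(·, 0).
Hence w(s,t) = sin(3s + 3t).
Transform back: u(s,t) = exp(t)w(s,t).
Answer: u(s, t) = exp(t)sin(3s + 3t)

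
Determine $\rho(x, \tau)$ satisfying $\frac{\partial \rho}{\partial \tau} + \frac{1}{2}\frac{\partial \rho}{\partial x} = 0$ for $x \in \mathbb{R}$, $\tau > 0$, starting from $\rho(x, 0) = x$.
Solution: By characteristics ($dx/d\tau = 1/2$), $\rho(x,\tau) = f(x - \frac{1}{2}\tau)$ with $f = \rho( \cdot , 0)$.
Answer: $\rho(x, \tau) = -\frac{1}{2} \tau + x$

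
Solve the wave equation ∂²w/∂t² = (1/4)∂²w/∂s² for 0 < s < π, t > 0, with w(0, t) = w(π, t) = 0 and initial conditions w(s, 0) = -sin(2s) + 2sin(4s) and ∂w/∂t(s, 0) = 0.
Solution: Using separation of variables w = X(s)T(t):
Eigenfunctions: sin(ns), n = 1, 2, 3, ...
General solution: w(s, t) = Σ [A_n cos(n t/2) + B_n sin(n t/2)] sin(ns)
From w(s,0) = -sin(2s) + 2sin(4s): A_2=-1, A_4=2. From w_t(s,0) = 0: all B_n = 0.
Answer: w(s, t) = -sin(2s)cos(t) + 2sin(4s)cos(2t)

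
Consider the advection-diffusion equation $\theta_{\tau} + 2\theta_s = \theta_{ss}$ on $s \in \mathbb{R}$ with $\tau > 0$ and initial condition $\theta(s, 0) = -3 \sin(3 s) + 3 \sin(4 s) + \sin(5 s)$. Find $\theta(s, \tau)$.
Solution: Moving frame: $\eta = s - 2\tau$, $\sigma = \tau$, $\theta = u(\eta,\sigma)$, so $\theta_{\tau} = u_{\sigma} - 2u_{\eta}$ and $\theta_{ss} = u_{\eta\eta}$.
Hence $\theta_{\tau} + 2\theta_s = u_{\sigma}$ and the PDE becomes the heat equation $u_{\sigma} = u_{\eta\eta}$ on $\eta \in \mathbb{R}$.
Initial data: $u(\eta,0) = \theta(\eta,0) = -3 \sin(3 \eta) + 3 \sin(4 \eta) + \sin(5 \eta)$. Each mode $\sin(n\eta)$ decays as $e^{-n^2\sigma}$ on $\mathbb{R}$, so $u(\eta,\sigma) = \sum c_n e^{-n^2\sigma} \sin(n\eta)$ with $c_3=-3, c_4=3, c_5=1$: $u(\eta,\sigma) = -3 e^{-9 \sigma} \sin(3 \eta) + 3 e^{-16 \sigma} \sin(4 \eta) + e^{-25 \sigma} \sin(5 \eta)$.
Substituting back: $\theta(s,\tau) = u(s - 2\tau, \tau)$.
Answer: $\theta(s, \tau) = 3 e^{-9 \tau} \sin(6 \tau - 3 s) - 3 e^{-16 \tau} \sin(8 \tau - 4 s) -  e^{-25 \tau} \sin(10 \tau - 5 s)$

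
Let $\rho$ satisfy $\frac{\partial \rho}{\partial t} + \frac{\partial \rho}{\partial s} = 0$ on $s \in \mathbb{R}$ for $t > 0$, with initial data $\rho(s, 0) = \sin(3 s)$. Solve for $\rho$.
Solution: By method of characteristics (waves move right with speed 1):
Along characteristics $s - t =$ const, $\rho$ is constant, so $\rho(s,t) = f(s - t)$ with $f = \rho( \cdot , 0)$.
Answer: $\rho(s, t) = \sin(3 s - 3 t)$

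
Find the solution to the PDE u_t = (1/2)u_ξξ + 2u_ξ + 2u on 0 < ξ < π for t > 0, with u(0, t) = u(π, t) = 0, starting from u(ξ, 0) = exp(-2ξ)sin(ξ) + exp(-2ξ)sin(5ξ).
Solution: Substitute u = exp(-2ξ)w, i.e. w = exp(2ξ)u.
By the product rule, u_ξ = exp(-2ξ)(w_ξ - 2w), u_ξξ = exp(-2ξ)(w_ξξ - 4w_ξ + 4w), u_t = exp(-2ξ)w_t.
Substituting into the PDE and dividing by exp(-2ξ): w_t = (1/2)(w_ξξ - 4w_ξ + 4w) + 2(w_ξ - 2w) + 2w.
The lower-order terms cancel, leaving the standard heat equation w_t = (1/2)w_ξξ.
Initial data for w: w(ξ,0) = exp(2ξ)u(ξ,0) = sin(ξ) + sin(5ξ). The boundary conditions carry over: w(0,t) = w(π,t) = 0.
Solve for w:
  Using separation of variables w = X(ξ)T(t):
  Eigenfunctions: sin(nξ), n = 1, 2, 3, ...
  General solution: w(ξ, t) = Σ c_n sin(nξ) exp(-n² t/2)
  Matching w(ξ,0) = sin(ξ) + sin(5ξ) term by term: c_1=1, c_5=1.
Hence w(ξ,t) = exp(-t/2)sin(ξ) + exp(-25t/2)sin(5ξ).
Transform back: u(ξ,t) = exp(-2ξ)w(ξ,t).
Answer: u(ξ, t) = exp(-t/2)exp(-2ξ)sin(ξ) + exp(-25t/2)exp(-2ξ)sin(5ξ)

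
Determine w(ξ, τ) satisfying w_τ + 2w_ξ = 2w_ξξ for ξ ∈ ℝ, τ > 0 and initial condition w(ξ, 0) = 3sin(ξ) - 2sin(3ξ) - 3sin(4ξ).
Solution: Moving frame: η = ξ - 2τ, σ = τ, w = u(η,σ), so w_τ = u_σ - 2u_η and w_ξξ = u_ηη.
Hence w_τ + 2w_ξ = u_σ and the PDE becomes the heat equation u_σ = 2u_ηη on η ∈ ℝ.
Initial data: u(η,0) = w(η,0) = 3sin(η) - 2sin(3η) - 3sin(4η). Each mode sin(nη) decays as exp(-2n²σ) on ℝ, so u(η,σ) = Σ c_n exp(-2n²σ) sin(nη) with c_1=3, c_3=-2, c_4=-3: u(η,σ) = 3exp(-2σ)sin(η) - 2exp(-18σ)sin(3η) - 3exp(-32σ)sin(4η).
Substituting back: w(ξ,τ) = u(ξ - 2τ, τ).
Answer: w(ξ, τ) = 3exp(-2τ)sin(ξ - 2τ) - 2exp(-18τ)sin(3ξ - 6τ) - 3exp(-32τ)sin(4ξ - 8τ)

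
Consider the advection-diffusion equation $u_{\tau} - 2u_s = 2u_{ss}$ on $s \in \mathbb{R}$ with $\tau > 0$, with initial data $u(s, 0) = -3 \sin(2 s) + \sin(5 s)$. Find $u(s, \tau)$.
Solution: Moving frame: $\eta = s + 2\tau$, $\sigma = \tau$, $u = w(\eta,\sigma)$, so $u_{\tau} = w_{\sigma} + 2w_{\eta}$ and $u_{ss} = w_{\eta\eta}$.
Hence $u_{\tau} - 2u_s = w_{\sigma}$ and the PDE becomes the heat equation $w_{\sigma} = 2w_{\eta\eta}$ on $\eta \in \mathbb{R}$.
Initial data: $w(\eta,0) = u(\eta,0) = -3 \sin(2 \eta) + \sin(5 \eta)$. Each mode $\sin(n\eta)$ decays as $e^{-2n^2\sigma}$ on $\mathbb{R}$, so $w(\eta,\sigma) = \sum c_n e^{-2n^2\sigma} \sin(n\eta)$ with $c_2=-3, c_5=1$: $w(\eta,\sigma) = -3 e^{-8 \sigma} \sin(2 \eta) + e^{-50 \sigma} \sin(5 \eta)$.
Substituting back: $u(s,\tau) = w(s + 2\tau, \tau)$.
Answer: $u(s, \tau) = -3 e^{-8 \tau} \sin(4 \tau + 2 s) + e^{-50 \tau} \sin(10 \tau + 5 s)$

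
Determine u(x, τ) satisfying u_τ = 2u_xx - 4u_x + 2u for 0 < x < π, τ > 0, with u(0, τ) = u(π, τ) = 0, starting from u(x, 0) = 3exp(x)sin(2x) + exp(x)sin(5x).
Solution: Substitute u = exp(x)w, i.e. w = exp(-x)u.
By the product rule, u_x = exp(x)(w_x + w), u_xx = exp(x)(w_xx + 2w_x + w), u_τ = exp(x)w_τ.
Substituting into the PDE and dividing by exp(x): w_τ = 2(w_xx + 2w_x + w) - 4(w_x + w) + 2w.
The lower-order terms cancel, leaving the standard heat equation w_τ = 2w_xx.
Initial data for w: w(x,0) = exp(-x)u(x,0) = 3sin(2x) + sin(5x). The boundary conditions carry over: w(0,τ) = w(π,τ) = 0.
Solve for w:
  Using separation of variables w = X(x)T(τ):
  Eigenfunctions: sin(nx), n = 1, 2, 3, ...
  General solution: w(x, τ) = Σ c_n sin(nx) exp(-2n² τ)
  Matching w(x,0) = 3sin(2x) + sin(5x) term by term: c_2=3, c_5=1.
Hence w(x,τ) = 3exp(-8τ)sin(2x) + exp(-50τ)sin(5x).
Transform back: u(x,τ) = exp(x)w(x,τ).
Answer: u(x, τ) = 3exp(x)exp(-8τ)sin(2x) + exp(x)exp(-50τ)sin(5x)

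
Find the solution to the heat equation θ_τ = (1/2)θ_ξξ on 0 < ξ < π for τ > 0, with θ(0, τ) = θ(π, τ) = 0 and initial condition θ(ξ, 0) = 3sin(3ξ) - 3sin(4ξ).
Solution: Using separation of variables θ = X(ξ)G(τ):
Eigenfunctions: sin(nξ), n = 1, 2, 3, ...
General solution: θ(ξ, τ) = Σ c_n sin(nξ) exp(-n² τ/2)
Matching θ(ξ,0) = 3sin(3ξ) - 3sin(4ξ) term by term: c_3=3, c_4=-3.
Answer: θ(ξ, τ) = -3exp(-8τ)sin(4ξ) + 3exp(-9τ/2)sin(3ξ)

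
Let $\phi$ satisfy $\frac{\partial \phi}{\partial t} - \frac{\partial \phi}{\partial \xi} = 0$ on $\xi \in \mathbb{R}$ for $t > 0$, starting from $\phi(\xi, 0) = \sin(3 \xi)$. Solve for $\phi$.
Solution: By characteristics ($d\xi/dt = -1$), $\phi(\xi,t) = f(\xi + t)$ with $f = \phi( \cdot , 0)$.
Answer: $\phi(\xi, t) = \sin(3 \xi + 3 t)$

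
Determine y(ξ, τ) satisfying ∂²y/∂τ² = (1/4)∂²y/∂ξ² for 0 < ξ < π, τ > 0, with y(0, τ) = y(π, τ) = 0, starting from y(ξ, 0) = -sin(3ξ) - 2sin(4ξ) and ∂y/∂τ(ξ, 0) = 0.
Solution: Separating variables: y = Σ [A_n cos(ω_n τ) + B_n sin(ω_n τ)] sin(nξ), ω_n = n/2. From ICs: A_3=-1, A_4=-2.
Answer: y(ξ, τ) = -sin(3ξ)cos(3τ/2) - 2sin(4ξ)cos(2τ)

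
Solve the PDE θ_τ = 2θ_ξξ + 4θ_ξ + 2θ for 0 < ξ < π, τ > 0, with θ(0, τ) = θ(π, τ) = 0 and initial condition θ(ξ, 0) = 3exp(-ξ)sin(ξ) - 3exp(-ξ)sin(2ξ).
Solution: Substitute θ = exp(-ξ)u, i.e. u = exp(ξ)θ.
By the product rule, θ_ξ = exp(-ξ)(u_ξ - u), θ_ξξ = exp(-ξ)(u_ξξ - 2u_ξ + u), θ_τ = exp(-ξ)u_τ.
Substituting into the PDE and dividing by exp(-ξ): u_τ = 2(u_ξξ - 2u_ξ + u) + 4(u_ξ - u) + 2u.
The lower-order terms cancel, leaving the standard heat equation u_τ = 2u_ξξ.
Initial data for u: u(ξ,0) = exp(ξ)θ(ξ,0) = 3sin(ξ) - 3sin(2ξ). The boundary conditions carry over: u(0,τ) = u(π,τ) = 0.
Solve for u:
  Using separation of variables u = X(ξ)G(τ):
  Eigenfunctions: sin(nξ), n = 1, 2, 3, ...
  General solution: u(ξ, τ) = Σ c_n sin(nξ) exp(-2n² τ)
  Matching u(ξ,0) = 3sin(ξ) - 3sin(2ξ) term by term: c_1=3, c_2=-3.
Hence u(ξ,τ) = 3exp(-2τ)sin(ξ) - 3exp(-8τ)sin(2ξ).
Transform back: θ(ξ,τ) = exp(-ξ)u(ξ,τ).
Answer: θ(ξ, τ) = 3exp(-ξ)exp(-2τ)sin(ξ) - 3exp(-ξ)exp(-8τ)sin(2ξ)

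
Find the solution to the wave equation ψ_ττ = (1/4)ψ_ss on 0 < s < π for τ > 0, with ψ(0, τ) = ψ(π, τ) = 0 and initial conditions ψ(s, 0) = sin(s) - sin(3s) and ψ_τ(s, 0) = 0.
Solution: Separating variables: ψ = Σ [A_n cos(ω_n τ) + B_n sin(ω_n τ)] sin(ns), ω_n = n/2. From ICs: A_1=1, A_3=-1.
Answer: ψ(s, τ) = sin(s)cos(τ/2) - sin(3s)cos(3τ/2)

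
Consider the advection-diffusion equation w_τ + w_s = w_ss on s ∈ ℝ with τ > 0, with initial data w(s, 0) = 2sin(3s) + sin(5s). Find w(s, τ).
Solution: Change to a moving frame: let η = s - τ, σ = τ and write w(s,τ) = u(η,σ).
By the chain rule w_τ = u_σ - u_η, w_s = u_η, w_ss = u_ηη.
Then w_τ + w_s = u_σ: the advection term cancels and the PDE becomes the heat equation u_σ = u_ηη on η ∈ ℝ.
Initial data: u(η,0) = w(η,0) = 2sin(3η) + sin(5η).
On η ∈ ℝ each mode satisfies (sin(nη))″ = -n² sin(nη), so exp(-n²σ) sin(nη) solves the heat equation; by superposition u(η,σ) = Σ c_n exp(-n²σ) sin(nη).
Reading off the coefficients: c_3=2, c_5=1, so u(η,σ) = 2exp(-9σ)sin(3η) + exp(-25σ)sin(5η).
Substituting back η = s - τ, σ = τ: w(s,τ) = u(s - τ, τ).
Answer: w(s, τ) = 2exp(-9τ)sin(3s - 3τ) + exp(-25τ)sin(5s - 5τ)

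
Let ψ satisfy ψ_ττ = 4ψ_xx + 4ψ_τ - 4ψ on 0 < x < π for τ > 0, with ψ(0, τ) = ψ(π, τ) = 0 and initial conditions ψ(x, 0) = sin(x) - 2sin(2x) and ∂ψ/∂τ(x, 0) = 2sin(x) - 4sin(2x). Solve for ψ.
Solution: Substitute ψ = exp(2τ)u.
Then ψ_τ = exp(2τ)(u_τ + 2u), ψ_ττ = exp(2τ)(u_ττ + 4u_τ + 4u), ψ_xx = exp(2τ)u_xx; substituting and dividing by exp(2τ), the lower-order terms cancel: u_ττ = 4u_xx (standard wave equation).
Data for u: u(x,0) = ψ(x,0) = sin(x) - 2sin(2x); u_τ(x,0) = ψ_τ(x,0) - 2ψ(x,0) = 0. The boundary conditions carry over: u(0,τ) = u(π,τ) = 0.
Separating variables: u = Σ [A_n cos(ω_n τ) + B_n sin(ω_n τ)] sin(nx), ω_n = 2n. From ICs: A_1=1, A_2=-2.
So u(x,τ) = sin(x)cos(2τ) - 2sin(2x)cos(4τ), and ψ(x,τ) = exp(2τ)u(x,τ).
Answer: ψ(x, τ) = exp(2τ)sin(x)cos(2τ) - 2exp(2τ)sin(2x)cos(4τ)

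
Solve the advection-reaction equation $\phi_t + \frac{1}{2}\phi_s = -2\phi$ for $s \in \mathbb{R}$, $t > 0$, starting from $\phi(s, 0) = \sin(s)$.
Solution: Substitute $\phi = e^{-2t}u$, i.e. $u = e^{2t}\phi$.
By the product rule, $\phi_t = e^{-2t}(u_t - 2u)$, $\phi_s = e^{-2t}u_s$.
Substituting into the PDE and dividing by $e^{-2t}$: $u_t - 2u + \frac{1}{2}u_s = -2u$.
The lower-order terms cancel, leaving the standard advection equation $u_t + \frac{1}{2}u_s = 0$.
Initial data for $u$: $u(s,0) = \phi(s,0) = \sin(s)$.
Solve for $u$:
  By method of characteristics (waves move right with speed 1/2):
  Along characteristics $s - \frac{1}{2}t =$ const, $u$ is constant, so $u(s,t) = f(s - \frac{1}{2}t)$ with $f = u( \cdot , 0)$.
Hence $u(s,t) = \sin(s - t/2)$.
Transform back: $\phi(s,t) = e^{-2t}u(s,t)$.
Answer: $\phi(s, t) = e^{-2 t} \sin(s - t/2)$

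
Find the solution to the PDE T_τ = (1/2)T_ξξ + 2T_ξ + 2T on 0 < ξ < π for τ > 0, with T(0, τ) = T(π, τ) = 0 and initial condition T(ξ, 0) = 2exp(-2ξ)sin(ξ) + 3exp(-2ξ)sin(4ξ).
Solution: Substitute T = exp(-2ξ)u.
Then T_ξ = exp(-2ξ)(u_ξ - 2u), T_ξξ = exp(-2ξ)(u_ξξ - 4u_ξ + 4u), T_τ = exp(-2ξ)u_τ; substituting and dividing by exp(-2ξ), the lower-order terms cancel: u_τ = (1/2)u_ξξ (standard heat equation).
Data for u: u(ξ,0) = exp(2ξ)T(ξ,0) = 2sin(ξ) + 3sin(4ξ). The boundary conditions carry over: u(0,τ) = u(π,τ) = 0.
Separating variables: u = Σ c_n exp(-n²τ/2) sin(nξ). From u(ξ,0) = 2sin(ξ) + 3sin(4ξ): c_1=2, c_4=3.
So u(ξ,τ) = 3exp(-8τ)sin(4ξ) + 2exp(-τ/2)sin(ξ), and T(ξ,τ) = exp(-2ξ)u(ξ,τ).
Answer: T(ξ, τ) = 3exp(-2ξ)exp(-8τ)sin(4ξ) + 2exp(-2ξ)exp(-τ/2)sin(ξ)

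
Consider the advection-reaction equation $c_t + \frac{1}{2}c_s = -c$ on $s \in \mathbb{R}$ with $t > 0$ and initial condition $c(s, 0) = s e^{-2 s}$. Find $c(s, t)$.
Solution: Substitute $c = e^{-2s}u$.
Then $c_s = e^{-2s}(u_s - 2u)$, $c_t = e^{-2s}u_t$; substituting and dividing by $e^{-2s}$, the lower-order terms cancel: $u_t + \frac{1}{2}u_s = 0$ (standard advection equation).
Data for $u$: $u(s,0) = e^{2s}c(s,0) = s$.
By characteristics ($ds/dt = 1/2$), $u(s,t) = f(s - \frac{1}{2}t)$ with $f = u( \cdot , 0)$.
So $u(s,t) = s - \frac{1}{2} t$, and $c(s,t) = e^{-2s}u(s,t)$.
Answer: $c(s, t) = s e^{-2 s} - \frac{1}{2} t e^{-2 s}$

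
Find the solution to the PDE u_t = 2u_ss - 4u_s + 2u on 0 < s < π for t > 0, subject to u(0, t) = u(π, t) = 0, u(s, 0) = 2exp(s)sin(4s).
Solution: Substitute u = exp(s)w, i.e. w = exp(-s)u.
By the product rule, u_s = exp(s)(w_s + w), u_ss = exp(s)(w_ss + 2w_s + w), u_t = exp(s)w_t.
Substituting into the PDE and dividing by exp(s): w_t = 2(w_ss + 2w_s + w) - 4(w_s + w) + 2w.
The lower-order terms cancel, leaving the standard heat equation w_t = 2w_ss.
Initial data for w: w(s,0) = exp(-s)u(s,0) = 2sin(4s). The boundary conditions carry over: w(0,t) = w(π,t) = 0.
Solve for w:
  Using separation of variables w = X(s)T(t):
  Eigenfunctions: sin(ns), n = 1, 2, 3, ...
  General solution: w(s, t) = Σ c_n sin(ns) exp(-2n² t)
  Matching w(s,0) = 2sin(4s) term by term: c_4=2.
Hence w(s,t) = 2exp(-32t)sin(4s).
Transform back: u(s,t) = exp(s)w(s,t).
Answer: u(s, t) = 2exp(s)exp(-32t)sin(4s)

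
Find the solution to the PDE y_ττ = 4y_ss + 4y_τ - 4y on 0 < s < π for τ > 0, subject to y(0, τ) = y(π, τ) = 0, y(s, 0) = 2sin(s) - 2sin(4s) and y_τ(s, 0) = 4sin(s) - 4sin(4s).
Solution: Substitute y = exp(2τ)u.
Then y_τ = exp(2τ)(u_τ + 2u), y_ττ = exp(2τ)(u_ττ + 4u_τ + 4u), y_ss = exp(2τ)u_ss; substituting and dividing by exp(2τ), the lower-order terms cancel: u_ττ = 4u_ss (standard wave equation).
Data for u: u(s,0) = y(s,0) = 2sin(s) - 2sin(4s); u_τ(s,0) = y_τ(s,0) - 2y(s,0) = 0. The boundary conditions carry over: u(0,τ) = u(π,τ) = 0.
Separating variables: u = Σ [A_n cos(ω_n τ) + B_n sin(ω_n τ)] sin(ns), ω_n = 2n. From ICs: A_1=2, A_4=-2.
So u(s,τ) = 2sin(s)cos(2τ) - 2sin(4s)cos(8τ), and y(s,τ) = exp(2τ)u(s,τ).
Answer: y(s, τ) = 2exp(2τ)sin(s)cos(2τ) - 2exp(2τ)sin(4s)cos(8τ)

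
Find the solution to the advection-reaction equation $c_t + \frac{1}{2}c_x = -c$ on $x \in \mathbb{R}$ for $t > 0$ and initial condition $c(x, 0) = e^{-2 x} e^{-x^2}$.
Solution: Substitute $c = e^{-2x}u$.
Then $c_x = e^{-2x}(u_x - 2u)$, $c_t = e^{-2x}u_t$; substituting and dividing by $e^{-2x}$, the lower-order terms cancel: $u_t + \frac{1}{2}u_x = 0$ (standard advection equation).
Data for $u$: $u(x,0) = e^{2x}c(x,0) = e^{-x^2}$.
By characteristics ($dx/dt = 1/2$), $u(x,t) = f(x - \frac{1}{2}t)$ with $f = u( \cdot , 0)$.
So $u(x,t) = e^{-(-t/2 + x)^2}$, and $c(x,t) = e^{-2x}u(x,t)$.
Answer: $c(x, t) = e^{-2 x} e^{-(-t/2 + x)^2}$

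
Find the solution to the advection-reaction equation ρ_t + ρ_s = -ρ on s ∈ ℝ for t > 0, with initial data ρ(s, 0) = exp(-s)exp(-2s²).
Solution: Substitute ρ = exp(-s)u.
Then ρ_s = exp(-s)(u_s - u), ρ_t = exp(-s)u_t; substituting and dividing by exp(-s), the lower-order terms cancel: u_t + u_s = 0 (standard advection equation).
Data for u: u(s,0) = exp(s)ρ(s,0) = exp(-2s²).
By characteristics (ds/dt = 1), u(s,t) = f(s - t) with f = u(·, 0).
So u(s,t) = exp(-2(s - t)²), and ρ(s,t) = exp(-s)u(s,t).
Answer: ρ(s, t) = exp(-s)exp(-2(s - t)²)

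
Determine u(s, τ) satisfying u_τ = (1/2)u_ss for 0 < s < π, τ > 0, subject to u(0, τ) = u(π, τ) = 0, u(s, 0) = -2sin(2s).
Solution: Separating variables: u = Σ c_n exp(-n²τ/2) sin(ns). From u(s,0) = -2sin(2s): c_2=-2.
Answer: u(s, τ) = -2exp(-2τ)sin(2s)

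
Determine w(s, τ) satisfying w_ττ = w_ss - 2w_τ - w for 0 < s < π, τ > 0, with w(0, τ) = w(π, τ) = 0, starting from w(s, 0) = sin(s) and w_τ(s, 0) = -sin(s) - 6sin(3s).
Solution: Substitute w = exp(-τ)u.
Then w_τ = exp(-τ)(u_τ - u), w_ττ = exp(-τ)(u_ττ - 2u_τ + u), w_ss = exp(-τ)u_ss; substituting and dividing by exp(-τ), the lower-order terms cancel: u_ττ = u_ss (standard wave equation).
Data for u: u(s,0) = w(s,0) = sin(s); u_τ(s,0) = w_τ(s,0) + w(s,0) = -6sin(3s). The boundary conditions carry over: u(0,τ) = u(π,τ) = 0.
Separating variables: u = Σ [A_n cos(ω_n τ) + B_n sin(ω_n τ)] sin(ns), ω_n = n. From ICs (B_n = velocity coefficient / ω_n): A_1=1, B_3=-2.
So u(s,τ) = sin(s)cos(τ) - 2sin(3s)sin(3τ), and w(s,τ) = exp(-τ)u(s,τ).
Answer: w(s, τ) = exp(-τ)sin(s)cos(τ) - 2exp(-τ)sin(3s)sin(3τ)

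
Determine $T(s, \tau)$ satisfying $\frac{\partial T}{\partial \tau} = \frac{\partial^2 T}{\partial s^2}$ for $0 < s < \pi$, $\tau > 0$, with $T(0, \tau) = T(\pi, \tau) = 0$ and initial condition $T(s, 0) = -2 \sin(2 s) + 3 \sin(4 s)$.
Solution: Separating variables: $T = \sum c_n e^{-n^2\tau} \sin(ns)$. From $T(s,0) = -2 \sin(2 s) + 3 \sin(4 s)$: $c_2=-2, c_4=3$.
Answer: $T(s, \tau) = -2 e^{-4 \tau} \sin(2 s) + 3 e^{-16 \tau} \sin(4 s)$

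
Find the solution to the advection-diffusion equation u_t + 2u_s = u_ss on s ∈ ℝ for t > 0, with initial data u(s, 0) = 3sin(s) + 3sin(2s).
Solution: Moving frame: η = s - 2t, σ = t, u = w(η,σ), so u_t = w_σ - 2w_η and u_ss = w_ηη.
Hence u_t + 2u_s = w_σ and the PDE becomes the heat equation w_σ = w_ηη on η ∈ ℝ.
Initial data: w(η,0) = u(η,0) = 3sin(η) + 3sin(2η). Each mode sin(nη) decays as exp(-n²σ) on ℝ, so w(η,σ) = Σ c_n exp(-n²σ) sin(nη) with c_1=3, c_2=3: w(η,σ) = 3exp(-σ)sin(η) + 3exp(-4σ)sin(2η).
Substituting back: u(s,t) = w(s - 2t, t).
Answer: u(s, t) = 3exp(-t)sin(s - 2t) + 3exp(-4t)sin(2s - 4t)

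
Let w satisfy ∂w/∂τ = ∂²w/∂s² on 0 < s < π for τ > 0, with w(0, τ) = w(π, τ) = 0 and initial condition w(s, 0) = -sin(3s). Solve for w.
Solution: Using separation of variables w = X(s)T(τ):
Eigenfunctions: sin(ns), n = 1, 2, 3, ...
General solution: w(s, τ) = Σ c_n sin(ns) exp(-n² τ)
Matching w(s,0) = -sin(3s) term by term: c_3=-1.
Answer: w(s, τ) = -exp(-9τ)sin(3s)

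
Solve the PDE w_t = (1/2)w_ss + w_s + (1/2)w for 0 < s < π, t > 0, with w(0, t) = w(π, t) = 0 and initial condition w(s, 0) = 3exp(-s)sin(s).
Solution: Substitute w = exp(-s)u, i.e. u = exp(s)w.
By the product rule, w_s = exp(-s)(u_s - u), w_ss = exp(-s)(u_ss - 2u_s + u), w_t = exp(-s)u_t.
Substituting into the PDE and dividing by exp(-s): u_t = (1/2)(u_ss - 2u_s + u) + (u_s - u) + (1/2)u.
The lower-order terms cancel, leaving the standard heat equation u_t = (1/2)u_ss.
Initial data for u: u(s,0) = exp(s)w(s,0) = 3sin(s). The boundary conditions carry over: u(0,t) = u(π,t) = 0.
Solve for u:
  Using separation of variables u = X(s)T(t):
  Eigenfunctions: sin(ns), n = 1, 2, 3, ...
  General solution: u(s, t) = Σ c_n sin(ns) exp(-n² t/2)
  Matching u(s,0) = 3sin(s) term by term: c_1=3.
Hence u(s,t) = 3exp(-t/2)sin(s).
Transform back: w(s,t) = exp(-s)u(s,t).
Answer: w(s, t) = 3exp(-s)exp(-t/2)sin(s)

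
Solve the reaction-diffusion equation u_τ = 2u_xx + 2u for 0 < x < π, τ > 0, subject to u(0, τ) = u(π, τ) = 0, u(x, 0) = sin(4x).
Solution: Substitute u = exp(2τ)w.
Then u_τ = exp(2τ)(w_τ + 2w), u_xx = exp(2τ)w_xx; substituting and dividing by exp(2τ), the lower-order terms cancel: w_τ = 2w_xx (standard heat equation).
Data for w: w(x,0) = u(x,0) = sin(4x). The boundary conditions carry over: w(0,τ) = w(π,τ) = 0.
Separating variables: w = Σ c_n exp(-2n²τ) sin(nx). From w(x,0) = sin(4x): c_4=1.
So w(x,τ) = exp(-32τ)sin(4x), and u(x,τ) = exp(2τ)w(x,τ).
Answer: u(x, τ) = exp(-30τ)sin(4x)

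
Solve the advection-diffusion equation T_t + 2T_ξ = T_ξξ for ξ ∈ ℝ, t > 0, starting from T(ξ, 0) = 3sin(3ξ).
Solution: Change to a moving frame: let η = ξ - 2t, σ = t and write T(ξ,t) = u(η,σ).
By the chain rule T_t = u_σ - 2u_η, T_ξ = u_η, T_ξξ = u_ηη.
Then T_t + 2T_ξ = u_σ: the advection term cancels and the PDE becomes the heat equation u_σ = u_ηη on η ∈ ℝ.
Initial data: u(η,0) = T(η,0) = 3sin(3η).
On η ∈ ℝ each mode satisfies (sin(nη))″ = -n² sin(nη), so exp(-n²σ) sin(nη) solves the heat equation; by superposition u(η,σ) = Σ c_n exp(-n²σ) sin(nη).
Reading off the coefficients: c_3=3, so u(η,σ) = 3exp(-9σ)sin(3η).
Substituting back η = ξ - 2t, σ = t: T(ξ,t) = u(ξ - 2t, t).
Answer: T(ξ, t) = -3exp(-9t)sin(6t - 3ξ)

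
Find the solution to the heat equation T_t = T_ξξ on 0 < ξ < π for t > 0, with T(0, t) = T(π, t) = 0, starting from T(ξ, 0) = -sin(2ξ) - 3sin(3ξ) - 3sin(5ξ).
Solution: Using separation of variables T = X(ξ)G(t):
Eigenfunctions: sin(nξ), n = 1, 2, 3, ...
General solution: T(ξ, t) = Σ c_n sin(nξ) exp(-n² t)
Matching T(ξ,0) = -sin(2ξ) - 3sin(3ξ) - 3sin(5ξ) term by term: c_2=-1, c_3=-3, c_5=-3.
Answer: T(ξ, t) = -exp(-4t)sin(2ξ) - 3exp(-9t)sin(3ξ) - 3exp(-25t)sin(5ξ)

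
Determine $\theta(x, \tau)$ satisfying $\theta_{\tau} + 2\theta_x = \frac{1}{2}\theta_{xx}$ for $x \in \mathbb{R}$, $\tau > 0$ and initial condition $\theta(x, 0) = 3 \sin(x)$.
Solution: Change to a moving frame: let $\eta = x - 2\tau$, $\sigma = \tau$ and write $\theta(x,\tau) = u(\eta,\sigma)$.
By the chain rule $\theta_{\tau} = u_{\sigma} - 2u_{\eta}$, $\theta_x = u_{\eta}$, $\theta_{xx} = u_{\eta\eta}$.
Then $\theta_{\tau} + 2\theta_x = u_{\sigma}$: the advection term cancels and the PDE becomes the heat equation $u_{\sigma} = \frac{1}{2}u_{\eta\eta}$ on $\eta \in \mathbb{R}$.
Initial data: $u(\eta,0) = \theta(\eta,0) = 3 \sin(\eta)$.
On $\eta \in \mathbb{R}$ each mode satisfies $(\sin(n\eta))'' = -n^2 \sin(n\eta)$, so $e^{-n^2\sigma/2} \sin(n\eta)$ solves the heat equation; by superposition $u(\eta,\sigma) = \sum c_n e^{-n^2\sigma/2} \sin(n\eta)$.
Reading off the coefficients: $c_1=3$, so $u(\eta,\sigma) = 3 e^{-\sigma/2} \sin(\eta)$.
Substituting back $\eta = x - 2\tau$, $\sigma = \tau$: $\theta(x,\tau) = u(x - 2\tau, \tau)$.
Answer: $\theta(x, \tau) = -3 e^{-\tau/2} \sin(2 \tau - x)$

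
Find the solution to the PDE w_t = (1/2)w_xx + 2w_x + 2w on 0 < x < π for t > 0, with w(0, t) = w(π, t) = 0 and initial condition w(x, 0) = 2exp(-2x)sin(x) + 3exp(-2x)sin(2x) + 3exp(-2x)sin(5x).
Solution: Substitute w = exp(-2x)u.
Then w_x = exp(-2x)(u_x - 2u), w_xx = exp(-2x)(u_xx - 4u_x + 4u), w_t = exp(-2x)u_t; substituting and dividing by exp(-2x), the lower-order terms cancel: u_t = (1/2)u_xx (standard heat equation).
Data for u: u(x,0) = exp(2x)w(x,0) = 2sin(x) + 3sin(2x) + 3sin(5x). The boundary conditions carry over: u(0,t) = u(π,t) = 0.
Separating variables: u = Σ c_n exp(-n²t/2) sin(nx). From u(x,0) = 2sin(x) + 3sin(2x) + 3sin(5x): c_1=2, c_2=3, c_5=3.
So u(x,t) = 3exp(-2t)sin(2x) + 2exp(-t/2)sin(x) + 3exp(-25t/2)sin(5x), and w(x,t) = exp(-2x)u(x,t).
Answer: w(x, t) = 3exp(-2t)exp(-2x)sin(2x) + 2exp(-t/2)exp(-2x)sin(x) + 3exp(-25t/2)exp(-2x)sin(5x)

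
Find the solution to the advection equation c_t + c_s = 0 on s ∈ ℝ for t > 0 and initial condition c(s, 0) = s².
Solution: By method of characteristics (waves move right with speed 1):
Along characteristics s - t = const, c is constant, so c(s,t) = f(s - t) with f = c(·, 0).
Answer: c(s, t) = s² - 2st + t²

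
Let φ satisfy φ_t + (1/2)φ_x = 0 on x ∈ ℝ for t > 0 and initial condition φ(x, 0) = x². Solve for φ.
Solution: By method of characteristics (waves move right with speed 1/2):
Along characteristics x - (1/2)t = const, φ is constant, so φ(x,t) = f(x - (1/2)t) with f = φ(·, 0).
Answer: φ(x, t) = (1/4)t² - tx + x²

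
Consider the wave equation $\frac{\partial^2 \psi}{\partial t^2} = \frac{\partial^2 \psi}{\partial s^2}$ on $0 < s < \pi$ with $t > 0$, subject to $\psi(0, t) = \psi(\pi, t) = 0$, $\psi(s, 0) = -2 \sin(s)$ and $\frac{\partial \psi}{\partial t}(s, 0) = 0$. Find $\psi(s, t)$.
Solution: Separating variables: $\psi = \sum [A_n \cos(\omega_n t) + B_n \sin(\omega_n t)] \sin(ns)$, $\omega_n = n$. From ICs: $A_1=-2$.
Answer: $\psi(s, t) = -2 \sin(s) \cos(t)$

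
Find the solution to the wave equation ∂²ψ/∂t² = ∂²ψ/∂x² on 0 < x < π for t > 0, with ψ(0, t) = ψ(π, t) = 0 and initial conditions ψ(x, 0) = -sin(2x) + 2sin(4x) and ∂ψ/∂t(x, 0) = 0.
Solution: Using separation of variables ψ = X(x)T(t):
Eigenfunctions: sin(nx), n = 1, 2, 3, ...
General solution: ψ(x, t) = Σ [A_n cos(n t) + B_n sin(n t)] sin(nx)
From ψ(x,0) = -sin(2x) + 2sin(4x): A_2=-1, A_4=2. From ψ_t(x,0) = 0: all B_n = 0.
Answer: ψ(x, t) = -sin(2x)cos(2t) + 2sin(4x)cos(4t)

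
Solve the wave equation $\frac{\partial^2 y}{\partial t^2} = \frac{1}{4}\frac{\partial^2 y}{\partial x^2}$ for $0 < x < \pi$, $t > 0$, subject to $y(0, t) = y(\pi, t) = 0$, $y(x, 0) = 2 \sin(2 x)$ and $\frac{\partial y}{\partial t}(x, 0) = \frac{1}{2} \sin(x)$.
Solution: Separating variables: $y = \sum [A_n \cos(\omega_n t) + B_n \sin(\omega_n t)] \sin(nx)$, $\omega_n = n/2$. From ICs ($B_n$ = velocity coefficient / $\omega_n$): $A_2=2, B_1=1$.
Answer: $y(x, t) = \sin(t/2) \sin(x) + 2 \sin(2 x) \cos(t)$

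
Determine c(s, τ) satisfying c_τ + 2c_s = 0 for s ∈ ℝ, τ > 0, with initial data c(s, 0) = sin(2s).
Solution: By method of characteristics (waves move right with speed 2):
Along characteristics s - 2τ = const, c is constant, so c(s,τ) = f(s - 2τ) with f = c(·, 0).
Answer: c(s, τ) = sin(2s - 4τ)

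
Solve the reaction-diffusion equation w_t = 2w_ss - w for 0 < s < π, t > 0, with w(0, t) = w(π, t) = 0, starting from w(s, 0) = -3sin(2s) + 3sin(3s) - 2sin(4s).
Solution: Substitute w = exp(-t)u, i.e. u = exp(t)w.
By the product rule, w_t = exp(-t)(u_t - u), w_ss = exp(-t)u_ss.
Substituting into the PDE and dividing by exp(-t): u_t - u = 2u_ss - u.
The lower-order terms cancel, leaving the standard heat equation u_t = 2u_ss.
Initial data for u: u(s,0) = w(s,0) = -3sin(2s) + 3sin(3s) - 2sin(4s). The boundary conditions carry over: u(0,t) = u(π,t) = 0.
Solve for u:
  Using separation of variables u = X(s)T(t):
  Eigenfunctions: sin(ns), n = 1, 2, 3, ...
  General solution: u(s, t) = Σ c_n sin(ns) exp(-2n² t)
  Matching u(s,0) = -3sin(2s) + 3sin(3s) - 2sin(4s) term by term: c_2=-3, c_3=3, c_4=-2.
Hence u(s,t) = -3exp(-8t)sin(2s) + 3exp(-18t)sin(3s) - 2exp(-32t)sin(4s).
Transform back: w(s,t) = exp(-t)u(s,t).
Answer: w(s, t) = -3exp(-9t)sin(2s) + 3exp(-19t)sin(3s) - 2exp(-33t)sin(4s)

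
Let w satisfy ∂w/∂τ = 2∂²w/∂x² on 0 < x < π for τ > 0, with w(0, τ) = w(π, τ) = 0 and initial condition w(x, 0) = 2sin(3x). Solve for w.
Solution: Separating variables: w = Σ c_n exp(-2n²τ) sin(nx). From w(x,0) = 2sin(3x): c_3=2.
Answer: w(x, τ) = 2exp(-18τ)sin(3x)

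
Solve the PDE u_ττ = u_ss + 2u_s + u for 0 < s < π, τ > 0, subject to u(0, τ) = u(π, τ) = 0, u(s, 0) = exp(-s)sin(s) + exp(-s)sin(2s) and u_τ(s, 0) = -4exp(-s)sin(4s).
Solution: Substitute u = exp(-s)w.
Then u_s = exp(-s)(w_s - w), u_ss = exp(-s)(w_ss - 2w_s + w), u_ττ = exp(-s)w_ττ; substituting and dividing by exp(-s), the lower-order terms cancel: w_ττ = w_ss (standard wave equation).
Data for w: w(s,0) = exp(s)u(s,0) = sin(s) + sin(2s); w_τ(s,0) = exp(s)u_τ(s,0) = -4sin(4s). The boundary conditions carry over: w(0,τ) = w(π,τ) = 0.
Separating variables: w = Σ [A_n cos(ω_n τ) + B_n sin(ω_n τ)] sin(ns), ω_n = n. From ICs (B_n = velocity coefficient / ω_n): A_1=1, A_2=1, B_4=-1.
So w(s,τ) = sin(s)cos(τ) + sin(2s)cos(2τ) - sin(4s)sin(4τ), and u(s,τ) = exp(-s)w(s,τ).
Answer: u(s, τ) = exp(-s)sin(s)cos(τ) + exp(-s)sin(2s)cos(2τ) - exp(-s)sin(4s)sin(4τ)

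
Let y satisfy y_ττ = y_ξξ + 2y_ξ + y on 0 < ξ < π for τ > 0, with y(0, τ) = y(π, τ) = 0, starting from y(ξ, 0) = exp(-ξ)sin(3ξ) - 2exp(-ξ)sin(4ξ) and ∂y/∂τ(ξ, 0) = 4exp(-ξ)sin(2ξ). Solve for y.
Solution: Substitute y = exp(-ξ)u, i.e. u = exp(ξ)y.
By the product rule, y_ξ = exp(-ξ)(u_ξ - u), y_ξξ = exp(-ξ)(u_ξξ - 2u_ξ + u), y_ττ = exp(-ξ)u_ττ.
Substituting into the PDE and dividing by exp(-ξ): u_ττ = (u_ξξ - 2u_ξ + u) + 2(u_ξ - u) + u.
The lower-order terms cancel, leaving the standard wave equation u_ττ = u_ξξ.
Initial data for u: u(ξ,0) = exp(ξ)y(ξ,0) = sin(3ξ) - 2sin(4ξ); u_τ(ξ,0) = exp(ξ)y_τ(ξ,0) = 4sin(2ξ). The boundary conditions carry over: u(0,τ) = u(π,τ) = 0.
Solve for u:
  Using separation of variables u = X(ξ)T(τ):
  Eigenfunctions: sin(nξ), n = 1, 2, 3, ...
  General solution: u(ξ, τ) = Σ [A_n cos(n τ) + B_n sin(n τ)] sin(nξ)
  From u(ξ,0) = sin(3ξ) - 2sin(4ξ): A_3=1, A_4=-2. From u_τ(ξ,0) = 4sin(2ξ), using u_τ(ξ,0) = Σ ω_n B_n sin(nξ) with ω_n = n: B_2 = 4/2 = 2.
Hence u(ξ,τ) = 2sin(2ξ)sin(2τ) + sin(3ξ)cos(3τ) - 2sin(4ξ)cos(4τ).
Transform back: y(ξ,τ) = exp(-ξ)u(ξ,τ).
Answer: y(ξ, τ) = 2exp(-ξ)sin(2ξ)sin(2τ) + exp(-ξ)sin(3ξ)cos(3τ) - 2exp(-ξ)sin(4ξ)cos(4τ)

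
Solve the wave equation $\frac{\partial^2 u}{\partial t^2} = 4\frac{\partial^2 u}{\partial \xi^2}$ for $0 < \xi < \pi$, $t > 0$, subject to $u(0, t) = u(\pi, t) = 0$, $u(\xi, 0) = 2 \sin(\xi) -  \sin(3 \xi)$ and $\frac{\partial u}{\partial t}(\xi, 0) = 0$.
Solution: Using separation of variables $u = X(\xi)T(t)$:
Eigenfunctions: $\sin(n\xi)$, $n = 1, 2, 3, \ldots$
General solution: $u(\xi, t) = \sum [A_n \cos(2n t) + B_n \sin(2n t)] \sin(n\xi)$
From $u(\xi,0) = 2 \sin(\xi) - \sin(3 \xi)$: $A_1=2, A_3=-1$. From $u_t(\xi,0) = 0$: all $B_n = 0$.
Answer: $u(\xi, t) = 2 \sin(\xi) \cos(2 t) -  \sin(3 \xi) \cos(6 t)$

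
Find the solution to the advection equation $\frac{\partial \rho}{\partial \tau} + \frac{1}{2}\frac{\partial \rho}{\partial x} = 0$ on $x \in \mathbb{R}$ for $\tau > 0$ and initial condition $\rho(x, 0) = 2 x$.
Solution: By method of characteristics (waves move right with speed 1/2):
Along characteristics $x - \frac{1}{2}\tau =$ const, $\rho$ is constant, so $\rho(x,\tau) = f(x - \frac{1}{2}\tau)$ with $f = \rho( \cdot , 0)$.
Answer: $\rho(x, \tau) = - \tau + 2 x$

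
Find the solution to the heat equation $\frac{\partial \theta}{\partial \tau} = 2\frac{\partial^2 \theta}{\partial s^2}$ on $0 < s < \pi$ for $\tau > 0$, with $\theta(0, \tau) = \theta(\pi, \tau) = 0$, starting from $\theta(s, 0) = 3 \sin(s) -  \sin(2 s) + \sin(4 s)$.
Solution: Separating variables: $\theta = \sum c_n e^{-2n^2\tau} \sin(ns)$. From $\theta(s,0) = 3 \sin(s) - \sin(2 s) + \sin(4 s)$: $c_1=3, c_2=-1, c_4=1$.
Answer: $\theta(s, \tau) = 3 e^{-2 \tau} \sin(s) -  e^{-8 \tau} \sin(2 s) + e^{-32 \tau} \sin(4 s)$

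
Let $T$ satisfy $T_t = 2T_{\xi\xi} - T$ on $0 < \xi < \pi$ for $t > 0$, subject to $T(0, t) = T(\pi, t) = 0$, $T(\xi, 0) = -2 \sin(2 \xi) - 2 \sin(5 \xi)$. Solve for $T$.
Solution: Substitute $T = e^{-t}u$.
Then $T_t = e^{-t}(u_t - u)$, $T_{\xi\xi} = e^{-t}u_{\xi\xi}$; substituting and dividing by $e^{-t}$, the lower-order terms cancel: $u_t = 2u_{\xi\xi}$ (standard heat equation).
Data for $u$: $u(\xi,0) = T(\xi,0) = -2 \sin(2 \xi) - 2 \sin(5 \xi)$. The boundary conditions carry over: $u(0,t) = u(\pi,t) = 0$.
Separating variables: $u = \sum c_n e^{-2n^2t} \sin(n\xi)$. From $u(\xi,0) = -2 \sin(2 \xi) - 2 \sin(5 \xi)$: $c_2=-2, c_5=-2$.
So $u(\xi,t) = -2 e^{-8 t} \sin(2 \xi) - 2 e^{-50 t} \sin(5 \xi)$, and $T(\xi,t) = e^{-t}u(\xi,t)$.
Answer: $T(\xi, t) = -2 e^{-9 t} \sin(2 \xi) - 2 e^{-51 t} \sin(5 \xi)$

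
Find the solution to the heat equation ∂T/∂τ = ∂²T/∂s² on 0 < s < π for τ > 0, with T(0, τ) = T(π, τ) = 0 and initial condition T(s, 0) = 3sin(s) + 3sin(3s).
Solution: Separating variables: T = Σ c_n exp(-n²τ) sin(ns). From T(s,0) = 3sin(s) + 3sin(3s): c_1=3, c_3=3.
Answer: T(s, τ) = 3exp(-τ)sin(s) + 3exp(-9τ)sin(3s)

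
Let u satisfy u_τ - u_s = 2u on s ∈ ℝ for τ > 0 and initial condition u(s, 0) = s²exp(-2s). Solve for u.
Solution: Substitute u = exp(-2s)w.
Then u_s = exp(-2s)(w_s - 2w), u_τ = exp(-2s)w_τ; substituting and dividing by exp(-2s), the lower-order terms cancel: w_τ - w_s = 0 (standard advection equation).
Data for w: w(s,0) = exp(2s)u(s,0) = s².
By characteristics (ds/dτ = -1), w(s,τ) = f(s + τ) with f = w(·, 0).
So w(s,τ) = s² + 2sτ + τ², and u(s,τ) = exp(-2s)w(s,τ).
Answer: u(s, τ) = s²exp(-2s) + 2sτexp(-2s) + τ²exp(-2s)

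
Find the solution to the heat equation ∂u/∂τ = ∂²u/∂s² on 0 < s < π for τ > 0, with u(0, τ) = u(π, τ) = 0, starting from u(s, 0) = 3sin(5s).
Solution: Separating variables: u = Σ c_n exp(-n²τ) sin(ns). From u(s,0) = 3sin(5s): c_5=3.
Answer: u(s, τ) = 3exp(-25τ)sin(5s)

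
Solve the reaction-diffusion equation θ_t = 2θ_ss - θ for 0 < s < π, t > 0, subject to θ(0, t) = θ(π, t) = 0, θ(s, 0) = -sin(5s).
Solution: Substitute θ = exp(-t)u.
Then θ_t = exp(-t)(u_t - u), θ_ss = exp(-t)u_ss; substituting and dividing by exp(-t), the lower-order terms cancel: u_t = 2u_ss (standard heat equation).
Data for u: u(s,0) = θ(s,0) = -sin(5s). The boundary conditions carry over: u(0,t) = u(π,t) = 0.
Separating variables: u = Σ c_n exp(-2n²t) sin(ns). From u(s,0) = -sin(5s): c_5=-1.
So u(s,t) = -exp(-50t)sin(5s), and θ(s,t) = exp(-t)u(s,t).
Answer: θ(s, t) = -exp(-51t)sin(5s)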